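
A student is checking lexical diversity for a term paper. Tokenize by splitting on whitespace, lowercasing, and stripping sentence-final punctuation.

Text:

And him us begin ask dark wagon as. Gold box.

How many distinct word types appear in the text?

Distinct types: {and, as, ask, begin, box, dark, gold, him, us, wagon}
V = 10

10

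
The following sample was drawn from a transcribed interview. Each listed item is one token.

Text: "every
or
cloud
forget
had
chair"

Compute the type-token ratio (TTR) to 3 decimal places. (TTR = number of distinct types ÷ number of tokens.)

N = 6 tokens, V = 6 types.
TTR = V / N = 6 / 6 = 1.000

1.000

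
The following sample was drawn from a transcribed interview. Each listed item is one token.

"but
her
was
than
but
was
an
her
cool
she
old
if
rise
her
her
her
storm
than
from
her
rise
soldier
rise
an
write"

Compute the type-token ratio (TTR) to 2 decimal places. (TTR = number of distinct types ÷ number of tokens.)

N = 25 tokens, V = 14 types.
TTR = V / N = 14 / 25 = 0.56

0.56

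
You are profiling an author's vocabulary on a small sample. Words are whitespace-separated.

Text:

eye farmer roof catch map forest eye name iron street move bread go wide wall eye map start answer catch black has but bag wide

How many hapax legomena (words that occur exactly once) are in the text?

16

Frequencies: eye:3, catch:2, map:2, wide:2, farmer:1, roof:1, forest:1, name:1, iron:1, street:1, move:1, bread:1, go:1, wall:1, start:1, answer:1, black:1, has:1, but:1, bag:1
Hapax (freq=1): answer, bag, black, bread, but, farmer, forest, go, has, iron, move, name, roof, start, street, wall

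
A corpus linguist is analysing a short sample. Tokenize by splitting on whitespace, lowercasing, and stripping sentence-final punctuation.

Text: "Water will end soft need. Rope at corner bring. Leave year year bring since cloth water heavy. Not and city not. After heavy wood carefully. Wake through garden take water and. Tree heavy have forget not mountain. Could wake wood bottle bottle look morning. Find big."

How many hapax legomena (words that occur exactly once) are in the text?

Frequencies: water:3, heavy:3, not:3, bring:2, year:2, and:2, wood:2, wake:2, bottle:2, will:1, end:1, soft:1, need:1, rope:1, at:1, corner:1, leave:1, since:1, cloth:1, city:1, … (14 more, each freq 1)
Hapax (freq=1): after, at, big, carefully, city, cloth, corner, could, end, find, forget, garden, have, leave, look, morning, mountain, need, rope, since, soft, take, through, tree, will

25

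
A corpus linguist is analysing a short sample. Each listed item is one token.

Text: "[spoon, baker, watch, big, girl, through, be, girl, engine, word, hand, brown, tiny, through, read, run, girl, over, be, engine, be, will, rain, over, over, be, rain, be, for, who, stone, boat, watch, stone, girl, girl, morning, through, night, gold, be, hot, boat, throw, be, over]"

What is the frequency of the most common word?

Frequencies: be:7, girl:5, over:4, through:3, watch:2, engine:2, rain:2, stone:2, boat:2, spoon:1, baker:1, big:1, word:1, hand:1, brown:1, tiny:1, read:1, run:1, will:1, for:1, … (6 more, each freq 1)
Most common: 'be' with frequency 7.

7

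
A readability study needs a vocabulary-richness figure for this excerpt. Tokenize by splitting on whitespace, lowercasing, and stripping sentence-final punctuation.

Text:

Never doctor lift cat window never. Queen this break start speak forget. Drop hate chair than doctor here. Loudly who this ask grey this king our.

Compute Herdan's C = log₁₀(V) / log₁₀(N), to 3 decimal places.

0.949

N = 26, V = 22.
log₁₀(V) = 1.342423, log₁₀(N) = 1.414973
C = 1.342423 / 1.414973 = 0.949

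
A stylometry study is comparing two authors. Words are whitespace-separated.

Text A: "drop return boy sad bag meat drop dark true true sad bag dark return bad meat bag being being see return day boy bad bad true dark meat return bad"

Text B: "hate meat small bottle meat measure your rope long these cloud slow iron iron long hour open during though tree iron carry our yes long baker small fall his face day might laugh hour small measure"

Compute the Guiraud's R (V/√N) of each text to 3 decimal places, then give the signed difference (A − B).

A: V=12, N=30, R=2.191
B: V=27, N=36, R=4.500
Difference = 2.191 − 4.500 = -2.309

-2.309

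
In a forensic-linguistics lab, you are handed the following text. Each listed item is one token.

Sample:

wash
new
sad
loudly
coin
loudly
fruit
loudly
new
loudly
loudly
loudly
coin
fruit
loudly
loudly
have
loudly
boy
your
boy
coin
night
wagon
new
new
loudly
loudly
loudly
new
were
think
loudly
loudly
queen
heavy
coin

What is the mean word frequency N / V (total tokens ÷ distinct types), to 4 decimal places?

N = 37 tokens, V = 15 types.
Mean frequency = N / V = 37 / 15 = 2.4667

2.4667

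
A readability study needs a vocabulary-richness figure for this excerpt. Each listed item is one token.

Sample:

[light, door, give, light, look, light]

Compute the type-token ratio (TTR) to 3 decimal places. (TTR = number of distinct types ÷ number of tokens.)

N = 6 tokens, V = 4 types.
TTR = V / N = 4 / 6 = 0.667

0.667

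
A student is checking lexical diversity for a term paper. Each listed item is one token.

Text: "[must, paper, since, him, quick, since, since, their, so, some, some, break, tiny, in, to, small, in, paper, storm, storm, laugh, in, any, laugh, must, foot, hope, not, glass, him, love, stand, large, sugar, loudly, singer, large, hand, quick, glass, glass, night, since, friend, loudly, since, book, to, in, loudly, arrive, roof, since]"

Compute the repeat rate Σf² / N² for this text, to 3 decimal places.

0.044

Frequencies: since:6, in:4, glass:3, loudly:3, must:2, paper:2, him:2, quick:2, some:2, to:2, storm:2, laugh:2, large:2, their:1, so:1, break:1, tiny:1, small:1, any:1, foot:1, … (12 more, each freq 1)
Σf² = 125; N² = 2809
Repeat rate = 125 / 2809 = 0.044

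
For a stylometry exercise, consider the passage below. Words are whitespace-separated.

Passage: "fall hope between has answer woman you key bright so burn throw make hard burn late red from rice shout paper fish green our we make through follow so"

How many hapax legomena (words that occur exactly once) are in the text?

Frequencies: so:2, burn:2, make:2, fall:1, hope:1, between:1, has:1, answer:1, woman:1, you:1, key:1, bright:1, throw:1, hard:1, late:1, red:1, from:1, rice:1, shout:1, paper:1, … (6 more, each freq 1)
Hapax (freq=1): answer, between, bright, fall, fish, follow, from, green, hard, has, hope, key, late, our, paper, red, rice, shout, through, throw, we, woman, you

23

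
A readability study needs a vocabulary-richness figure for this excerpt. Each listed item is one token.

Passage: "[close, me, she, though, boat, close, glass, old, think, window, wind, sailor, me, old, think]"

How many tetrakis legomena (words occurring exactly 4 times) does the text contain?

Frequencies: close:2, me:2, old:2, think:2, she:1, though:1, boat:1, glass:1, window:1, wind:1, sailor:1
Words with frequency 4: (none)

0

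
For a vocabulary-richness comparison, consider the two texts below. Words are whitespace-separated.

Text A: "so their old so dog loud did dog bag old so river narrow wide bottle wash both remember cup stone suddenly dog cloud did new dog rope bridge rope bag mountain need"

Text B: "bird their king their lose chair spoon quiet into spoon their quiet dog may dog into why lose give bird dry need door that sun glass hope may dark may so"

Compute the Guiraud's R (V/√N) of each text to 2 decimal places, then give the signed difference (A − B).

A: V=23, N=32, R=4.07
B: V=21, N=31, R=3.77
Difference = 4.07 − 3.77 = 0.30

0.30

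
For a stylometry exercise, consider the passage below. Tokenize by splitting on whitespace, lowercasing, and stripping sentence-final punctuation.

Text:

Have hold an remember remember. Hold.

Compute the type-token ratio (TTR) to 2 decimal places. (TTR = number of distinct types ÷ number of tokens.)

0.67

N = 6 tokens, V = 4 types.
TTR = V / N = 4 / 6 = 0.67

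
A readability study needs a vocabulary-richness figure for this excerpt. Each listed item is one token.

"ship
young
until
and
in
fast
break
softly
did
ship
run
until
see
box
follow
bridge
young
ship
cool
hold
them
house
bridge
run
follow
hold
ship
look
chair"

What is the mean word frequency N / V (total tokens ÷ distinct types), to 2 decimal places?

1.45

N = 29 tokens, V = 20 types.
Mean frequency = N / V = 29 / 20 = 1.45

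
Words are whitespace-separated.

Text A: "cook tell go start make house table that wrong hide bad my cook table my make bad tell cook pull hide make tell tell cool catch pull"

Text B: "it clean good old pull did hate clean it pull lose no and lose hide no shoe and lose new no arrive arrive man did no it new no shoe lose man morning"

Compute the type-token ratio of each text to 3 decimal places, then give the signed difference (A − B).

TTR(A) = 15/27 = 0.556
TTR(B) = 16/33 = 0.485
Difference = 0.556 − 0.485 = 0.071

0.071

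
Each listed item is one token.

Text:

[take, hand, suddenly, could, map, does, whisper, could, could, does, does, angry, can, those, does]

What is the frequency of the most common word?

4

Frequencies: does:4, could:3, take:1, hand:1, suddenly:1, map:1, whisper:1, angry:1, can:1, those:1
Most common: 'does' with frequency 4.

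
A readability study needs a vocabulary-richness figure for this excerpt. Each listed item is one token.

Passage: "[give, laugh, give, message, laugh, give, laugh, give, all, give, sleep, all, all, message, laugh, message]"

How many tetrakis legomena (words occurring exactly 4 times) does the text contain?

Frequencies: give:5, laugh:4, message:3, all:3, sleep:1
Words with frequency 4: laugh

1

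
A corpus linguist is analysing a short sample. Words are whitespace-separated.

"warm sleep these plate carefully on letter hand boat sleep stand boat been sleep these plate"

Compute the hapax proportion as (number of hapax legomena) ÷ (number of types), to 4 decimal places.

0.6364

Frequencies: sleep:3, these:2, plate:2, boat:2, warm:1, carefully:1, on:1, letter:1, hand:1, stand:1, been:1
Hapax count = 7; type count = 11.
Ratio = 7 / 11 = 0.6364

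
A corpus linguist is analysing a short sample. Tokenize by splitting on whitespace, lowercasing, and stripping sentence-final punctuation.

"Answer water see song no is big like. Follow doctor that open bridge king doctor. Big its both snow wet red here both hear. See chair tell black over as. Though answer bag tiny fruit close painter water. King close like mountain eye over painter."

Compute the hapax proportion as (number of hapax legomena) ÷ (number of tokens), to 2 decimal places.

Frequencies: answer:2, water:2, see:2, big:2, like:2, doctor:2, king:2, both:2, over:2, close:2, painter:2, song:1, no:1, is:1, follow:1, that:1, open:1, bridge:1, its:1, snow:1, … (14 more, each freq 1)
Hapax count = 23; token count = 45.
Ratio = 23 / 45 = 0.51

0.51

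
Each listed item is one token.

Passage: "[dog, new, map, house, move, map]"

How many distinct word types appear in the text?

5

Distinct types: {dog, house, map, move, new}
V = 5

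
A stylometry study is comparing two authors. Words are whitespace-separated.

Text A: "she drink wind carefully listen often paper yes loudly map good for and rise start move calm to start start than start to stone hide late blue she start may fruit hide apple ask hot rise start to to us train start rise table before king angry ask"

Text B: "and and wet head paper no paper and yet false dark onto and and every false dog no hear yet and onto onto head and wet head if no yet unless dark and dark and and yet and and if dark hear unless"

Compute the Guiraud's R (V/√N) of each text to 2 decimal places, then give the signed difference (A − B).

A: V=34, N=48, R=4.91
B: V=14, N=43, R=2.13
Difference = 4.91 − 2.13 = 2.78

2.78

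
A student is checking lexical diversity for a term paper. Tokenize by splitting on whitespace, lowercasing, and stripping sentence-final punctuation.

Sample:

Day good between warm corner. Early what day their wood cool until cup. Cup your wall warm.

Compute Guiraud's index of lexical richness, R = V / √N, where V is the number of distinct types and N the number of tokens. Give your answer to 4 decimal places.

3.3955

N = 17, V = 14.
√N = 4.123106
R = 14 / 4.123106 = 3.3955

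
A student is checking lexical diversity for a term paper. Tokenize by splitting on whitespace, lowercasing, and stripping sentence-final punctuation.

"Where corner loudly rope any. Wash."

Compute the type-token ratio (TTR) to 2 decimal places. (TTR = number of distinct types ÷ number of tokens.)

N = 6 tokens, V = 6 types.
TTR = V / N = 6 / 6 = 1.00

1.00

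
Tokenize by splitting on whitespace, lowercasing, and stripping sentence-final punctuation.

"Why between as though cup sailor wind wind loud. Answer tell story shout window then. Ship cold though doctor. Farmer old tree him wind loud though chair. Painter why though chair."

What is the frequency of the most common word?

4

Frequencies: though:4, wind:3, why:2, loud:2, chair:2, between:1, as:1, cup:1, sailor:1, answer:1, tell:1, story:1, shout:1, window:1, then:1, ship:1, cold:1, doctor:1, farmer:1, old:1, … (3 more, each freq 1)
Most common: 'though' with frequency 4.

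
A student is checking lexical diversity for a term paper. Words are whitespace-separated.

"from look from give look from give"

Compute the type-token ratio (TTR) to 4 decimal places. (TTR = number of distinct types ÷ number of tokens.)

0.4286

N = 7 tokens, V = 3 types.
TTR = V / N = 3 / 7 = 0.4286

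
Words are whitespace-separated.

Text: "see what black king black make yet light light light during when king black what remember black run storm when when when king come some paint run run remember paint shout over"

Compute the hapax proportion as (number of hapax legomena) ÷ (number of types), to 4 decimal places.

Frequencies: black:4, when:4, king:3, light:3, run:3, what:2, remember:2, paint:2, see:1, make:1, yet:1, during:1, storm:1, come:1, some:1, shout:1, over:1
Hapax count = 9; type count = 17.
Ratio = 9 / 17 = 0.5294

0.5294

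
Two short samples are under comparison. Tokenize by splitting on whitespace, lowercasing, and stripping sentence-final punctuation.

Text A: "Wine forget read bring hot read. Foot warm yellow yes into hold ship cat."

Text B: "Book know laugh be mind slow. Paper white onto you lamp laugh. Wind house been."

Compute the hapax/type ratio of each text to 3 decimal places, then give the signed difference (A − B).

A: hapax=12, V=13, ratio=0.923
B: hapax=13, V=14, ratio=0.929
Difference = 0.923 − 0.929 = -0.006

-0.006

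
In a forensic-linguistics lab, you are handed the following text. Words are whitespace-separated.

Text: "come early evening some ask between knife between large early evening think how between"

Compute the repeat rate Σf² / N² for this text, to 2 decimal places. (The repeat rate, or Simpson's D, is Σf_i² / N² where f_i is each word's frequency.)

0.12

Frequencies: between:3, early:2, evening:2, come:1, some:1, ask:1, knife:1, large:1, think:1, how:1
Σf² = 24; N² = 196
Repeat rate = 24 / 196 = 0.12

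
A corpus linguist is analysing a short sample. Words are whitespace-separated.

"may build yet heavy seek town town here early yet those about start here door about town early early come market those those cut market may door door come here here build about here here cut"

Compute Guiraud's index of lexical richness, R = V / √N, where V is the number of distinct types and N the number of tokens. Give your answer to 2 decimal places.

2.50

N = 36, V = 15.
√N = 6.000000
R = 15 / 6.000000 = 2.50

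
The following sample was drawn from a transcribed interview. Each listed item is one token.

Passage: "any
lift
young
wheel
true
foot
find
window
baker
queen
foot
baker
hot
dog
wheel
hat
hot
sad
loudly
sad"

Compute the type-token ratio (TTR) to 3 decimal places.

N = 20 tokens, V = 15 types.
TTR = V / N = 15 / 20 = 0.750

0.750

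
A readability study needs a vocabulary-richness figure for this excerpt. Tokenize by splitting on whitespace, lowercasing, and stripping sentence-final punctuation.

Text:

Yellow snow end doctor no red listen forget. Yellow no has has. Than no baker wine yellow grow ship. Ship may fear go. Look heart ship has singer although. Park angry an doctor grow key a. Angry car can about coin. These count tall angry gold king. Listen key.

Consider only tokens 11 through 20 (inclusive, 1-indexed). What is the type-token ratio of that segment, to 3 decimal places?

Segment tokens 11–20: has, has, than, no, baker, wine, yellow, grow, ship, ship
Segment N = 10, segment V = 8.
TTR = 8 / 10 = 0.800

0.800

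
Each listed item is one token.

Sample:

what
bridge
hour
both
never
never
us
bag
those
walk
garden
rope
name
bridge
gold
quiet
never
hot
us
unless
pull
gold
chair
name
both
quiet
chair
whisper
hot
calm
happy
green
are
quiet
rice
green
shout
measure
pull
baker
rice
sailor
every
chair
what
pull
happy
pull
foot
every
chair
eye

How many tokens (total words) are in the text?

Tokens: what, bridge, hour, both, never, never, us, bag, those, walk, garden, rope, name, bridge, gold, quiet, never, hot, us, unless, pull, gold, chair, name, both, quiet, chair, whisper, hot, calm, happy, green, are, quiet, rice, green, shout, measure, pull, baker, rice, sailor, every, chair, what, pull, happy, pull, foot, every, chair, eye
N = 52

52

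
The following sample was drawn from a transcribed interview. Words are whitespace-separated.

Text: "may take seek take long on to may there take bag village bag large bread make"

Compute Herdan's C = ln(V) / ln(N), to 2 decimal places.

N = 16, V = 12.
ln(V) = 2.484907, ln(N) = 2.772589
C = 2.484907 / 2.772589 = 0.90

0.90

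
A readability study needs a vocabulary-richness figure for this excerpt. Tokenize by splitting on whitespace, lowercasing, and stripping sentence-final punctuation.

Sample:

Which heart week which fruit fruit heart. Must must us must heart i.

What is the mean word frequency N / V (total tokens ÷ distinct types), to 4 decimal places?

1.8571

N = 13 tokens, V = 7 types.
Mean frequency = N / V = 13 / 7 = 1.8571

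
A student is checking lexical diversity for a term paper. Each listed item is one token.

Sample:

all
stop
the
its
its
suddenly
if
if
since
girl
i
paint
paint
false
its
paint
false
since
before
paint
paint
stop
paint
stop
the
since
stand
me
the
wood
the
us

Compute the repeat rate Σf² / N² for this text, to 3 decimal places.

0.094

Frequencies: paint:6, the:4, stop:3, its:3, since:3, if:2, false:2, all:1, suddenly:1, girl:1, i:1, before:1, stand:1, me:1, wood:1, us:1
Σf² = 96; N² = 1024
Repeat rate = 96 / 1024 = 0.094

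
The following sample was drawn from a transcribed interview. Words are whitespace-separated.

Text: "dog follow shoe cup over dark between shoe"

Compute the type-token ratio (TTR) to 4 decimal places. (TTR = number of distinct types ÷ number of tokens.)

0.8750

N = 8 tokens, V = 7 types.
TTR = V / N = 7 / 8 = 0.8750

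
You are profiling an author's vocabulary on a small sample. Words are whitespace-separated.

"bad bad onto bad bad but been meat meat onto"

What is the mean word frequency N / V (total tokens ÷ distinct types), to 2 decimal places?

2.00

N = 10 tokens, V = 5 types.
Mean frequency = N / V = 10 / 5 = 2.00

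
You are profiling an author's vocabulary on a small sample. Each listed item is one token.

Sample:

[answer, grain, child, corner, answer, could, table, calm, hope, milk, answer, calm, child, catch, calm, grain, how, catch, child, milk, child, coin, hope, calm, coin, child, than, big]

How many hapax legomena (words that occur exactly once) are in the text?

Frequencies: child:5, calm:4, answer:3, grain:2, hope:2, milk:2, catch:2, coin:2, corner:1, could:1, table:1, how:1, than:1, big:1
Hapax (freq=1): big, corner, could, how, table, than

6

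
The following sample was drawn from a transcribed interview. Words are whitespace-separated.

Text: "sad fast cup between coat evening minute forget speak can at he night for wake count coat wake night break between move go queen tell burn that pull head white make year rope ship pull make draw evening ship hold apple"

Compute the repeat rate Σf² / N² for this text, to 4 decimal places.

Frequencies: between:2, coat:2, evening:2, night:2, wake:2, pull:2, make:2, ship:2, sad:1, fast:1, cup:1, minute:1, forget:1, speak:1, can:1, at:1, he:1, for:1, count:1, break:1, … (13 more, each freq 1)
Σf² = 57; N² = 1681
Repeat rate = 57 / 1681 = 0.0339

0.0339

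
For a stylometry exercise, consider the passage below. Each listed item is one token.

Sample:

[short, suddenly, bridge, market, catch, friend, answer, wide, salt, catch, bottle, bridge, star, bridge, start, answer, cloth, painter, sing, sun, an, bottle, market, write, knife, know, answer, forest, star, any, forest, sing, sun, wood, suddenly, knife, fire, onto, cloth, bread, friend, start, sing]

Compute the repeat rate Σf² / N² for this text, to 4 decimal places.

Frequencies: bridge:3, answer:3, sing:3, suddenly:2, market:2, catch:2, friend:2, bottle:2, star:2, start:2, cloth:2, sun:2, knife:2, forest:2, short:1, wide:1, salt:1, painter:1, an:1, write:1, … (6 more, each freq 1)
Σf² = 83; N² = 1849
Repeat rate = 83 / 1849 = 0.0449

0.0449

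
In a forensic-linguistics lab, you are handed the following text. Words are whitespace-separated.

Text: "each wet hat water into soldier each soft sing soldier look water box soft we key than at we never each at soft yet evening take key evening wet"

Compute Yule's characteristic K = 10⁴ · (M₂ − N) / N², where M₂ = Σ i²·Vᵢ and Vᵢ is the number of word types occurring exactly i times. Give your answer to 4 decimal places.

309.1558

Frequencies: each:3, soft:3, wet:2, water:2, soldier:2, we:2, key:2, at:2, evening:2, hat:1, into:1, sing:1, look:1, box:1, than:1, never:1, yet:1, take:1
N = 29. Frequency spectrum: V_1=9, V_2=7, V_3=2
M₂ = 1²·9 + 2²·7 + 3²·2 = 55
K = 10000 × (55 − 29) / 29² = 309.1558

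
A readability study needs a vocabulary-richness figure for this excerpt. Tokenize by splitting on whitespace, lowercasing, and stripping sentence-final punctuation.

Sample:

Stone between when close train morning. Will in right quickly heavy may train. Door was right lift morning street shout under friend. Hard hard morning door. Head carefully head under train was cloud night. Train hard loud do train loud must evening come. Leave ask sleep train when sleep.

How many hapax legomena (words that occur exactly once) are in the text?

21

Frequencies: train:6, morning:3, hard:3, when:2, right:2, door:2, was:2, under:2, head:2, loud:2, sleep:2, stone:1, between:1, close:1, will:1, in:1, quickly:1, heavy:1, may:1, lift:1, … (12 more, each freq 1)
Hapax (freq=1): ask, between, carefully, close, cloud, come, do, evening, friend, heavy, in, leave, lift, may, must, night, quickly, shout, stone, street, will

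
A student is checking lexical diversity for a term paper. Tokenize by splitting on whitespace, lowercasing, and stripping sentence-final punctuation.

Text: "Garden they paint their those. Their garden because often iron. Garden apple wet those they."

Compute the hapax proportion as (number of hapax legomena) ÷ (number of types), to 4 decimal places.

Frequencies: garden:3, they:2, their:2, those:2, paint:1, because:1, often:1, iron:1, apple:1, wet:1
Hapax count = 6; type count = 10.
Ratio = 6 / 10 = 0.6000

0.6000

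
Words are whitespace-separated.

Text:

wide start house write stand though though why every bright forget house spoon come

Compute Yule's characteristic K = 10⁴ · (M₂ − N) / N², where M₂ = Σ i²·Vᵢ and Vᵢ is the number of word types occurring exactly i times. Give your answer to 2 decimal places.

Frequencies: house:2, though:2, wide:1, start:1, write:1, stand:1, why:1, every:1, bright:1, forget:1, spoon:1, come:1
N = 14. Frequency spectrum: V_1=10, V_2=2
M₂ = 1²·10 + 2²·2 = 18
K = 10000 × (18 − 14) / 14² = 204.08

204.08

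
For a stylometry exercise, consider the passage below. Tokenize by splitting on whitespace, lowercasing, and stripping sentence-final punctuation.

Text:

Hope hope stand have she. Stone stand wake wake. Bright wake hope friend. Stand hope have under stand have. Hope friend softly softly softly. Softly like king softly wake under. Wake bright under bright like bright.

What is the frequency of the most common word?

Frequencies: hope:5, wake:5, softly:5, stand:4, bright:4, have:3, under:3, friend:2, like:2, she:1, stone:1, king:1
Most common: 'hope' with frequency 5.

5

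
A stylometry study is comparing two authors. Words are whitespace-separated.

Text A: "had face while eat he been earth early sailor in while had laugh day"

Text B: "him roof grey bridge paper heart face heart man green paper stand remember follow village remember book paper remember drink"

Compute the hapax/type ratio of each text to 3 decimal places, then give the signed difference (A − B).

A: hapax=10, V=12, ratio=0.833
B: hapax=12, V=15, ratio=0.800
Difference = 0.833 − 0.800 = 0.033

0.033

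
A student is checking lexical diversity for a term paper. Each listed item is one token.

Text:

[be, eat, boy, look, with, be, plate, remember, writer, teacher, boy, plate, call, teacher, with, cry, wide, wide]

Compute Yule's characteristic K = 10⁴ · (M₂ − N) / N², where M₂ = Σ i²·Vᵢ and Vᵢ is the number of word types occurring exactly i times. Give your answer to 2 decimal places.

370.37

Frequencies: be:2, boy:2, with:2, plate:2, teacher:2, wide:2, eat:1, look:1, remember:1, writer:1, call:1, cry:1
N = 18. Frequency spectrum: V_1=6, V_2=6
M₂ = 1²·6 + 2²·6 = 30
K = 10000 × (30 − 18) / 18² = 370.37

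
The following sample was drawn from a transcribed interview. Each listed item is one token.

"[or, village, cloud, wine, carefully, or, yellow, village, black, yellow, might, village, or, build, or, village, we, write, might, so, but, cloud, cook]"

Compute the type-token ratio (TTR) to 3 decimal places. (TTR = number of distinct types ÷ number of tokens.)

0.609

N = 23 tokens, V = 14 types.
TTR = V / N = 14 / 23 = 0.609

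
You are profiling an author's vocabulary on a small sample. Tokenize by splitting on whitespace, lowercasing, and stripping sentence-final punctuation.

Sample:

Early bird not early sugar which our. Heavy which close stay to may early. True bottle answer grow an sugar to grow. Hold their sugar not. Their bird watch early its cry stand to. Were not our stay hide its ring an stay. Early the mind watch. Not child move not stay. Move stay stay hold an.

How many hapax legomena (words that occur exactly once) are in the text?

Frequencies: stay:6, early:5, not:5, sugar:3, to:3, an:3, bird:2, which:2, our:2, grow:2, hold:2, their:2, watch:2, its:2, move:2, heavy:1, close:1, may:1, true:1, bottle:1, … (9 more, each freq 1)
Hapax (freq=1): answer, bottle, child, close, cry, heavy, hide, may, mind, ring, stand, the, true, were

14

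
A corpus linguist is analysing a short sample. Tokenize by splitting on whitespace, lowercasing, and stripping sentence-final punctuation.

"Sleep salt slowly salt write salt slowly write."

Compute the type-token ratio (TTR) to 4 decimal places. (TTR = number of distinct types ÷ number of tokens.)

N = 8 tokens, V = 4 types.
TTR = V / N = 4 / 8 = 0.5000

0.5000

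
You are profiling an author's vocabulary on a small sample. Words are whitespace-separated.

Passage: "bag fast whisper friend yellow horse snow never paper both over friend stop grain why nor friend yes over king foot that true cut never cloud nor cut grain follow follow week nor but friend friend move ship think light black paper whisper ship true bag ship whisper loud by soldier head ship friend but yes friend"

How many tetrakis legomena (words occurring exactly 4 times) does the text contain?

1

Frequencies: friend:7, ship:4, whisper:3, nor:3, bag:2, never:2, paper:2, over:2, grain:2, yes:2, true:2, cut:2, follow:2, but:2, fast:1, yellow:1, horse:1, snow:1, both:1, stop:1, … (14 more, each freq 1)
Words with frequency 4: ship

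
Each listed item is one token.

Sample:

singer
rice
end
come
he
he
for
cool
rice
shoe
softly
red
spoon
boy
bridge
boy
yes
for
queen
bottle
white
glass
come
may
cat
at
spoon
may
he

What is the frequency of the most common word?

3

Frequencies: he:3, rice:2, come:2, for:2, spoon:2, boy:2, may:2, singer:1, end:1, cool:1, shoe:1, softly:1, red:1, bridge:1, yes:1, queen:1, bottle:1, white:1, glass:1, cat:1, … (1 more, each freq 1)
Most common: 'he' with frequency 3.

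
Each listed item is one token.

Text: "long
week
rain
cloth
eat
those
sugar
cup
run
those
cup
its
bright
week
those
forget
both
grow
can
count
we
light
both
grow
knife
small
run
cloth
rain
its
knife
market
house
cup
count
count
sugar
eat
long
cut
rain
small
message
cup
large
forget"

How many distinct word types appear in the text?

25

Distinct types: {both, bright, can, cloth, count, cup, cut, eat, forget, grow, house, its, knife, large, light, long, market, message, rain, run, small, sugar, those, we, week}
V = 25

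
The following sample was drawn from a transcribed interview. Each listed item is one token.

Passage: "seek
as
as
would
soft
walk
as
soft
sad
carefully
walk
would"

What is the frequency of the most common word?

Frequencies: as:3, would:2, soft:2, walk:2, seek:1, sad:1, carefully:1
Most common: 'as' with frequency 3.

3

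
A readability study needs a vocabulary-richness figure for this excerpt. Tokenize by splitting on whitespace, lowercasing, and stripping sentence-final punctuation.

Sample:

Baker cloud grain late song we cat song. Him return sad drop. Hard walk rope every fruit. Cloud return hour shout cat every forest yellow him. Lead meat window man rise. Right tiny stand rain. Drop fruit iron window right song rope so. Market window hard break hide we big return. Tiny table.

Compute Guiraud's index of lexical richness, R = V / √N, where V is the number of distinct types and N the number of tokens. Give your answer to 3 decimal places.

N = 53, V = 36.
√N = 7.280110
R = 36 / 7.280110 = 4.945

4.945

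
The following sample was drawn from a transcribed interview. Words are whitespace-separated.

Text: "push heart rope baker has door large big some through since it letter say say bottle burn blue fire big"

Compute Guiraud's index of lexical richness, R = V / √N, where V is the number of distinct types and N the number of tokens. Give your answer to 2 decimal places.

4.02

N = 20, V = 18.
√N = 4.472136
R = 18 / 4.472136 = 4.02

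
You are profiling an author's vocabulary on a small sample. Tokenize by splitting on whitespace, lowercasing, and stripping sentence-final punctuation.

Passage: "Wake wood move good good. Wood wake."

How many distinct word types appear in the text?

4

Distinct types: {good, move, wake, wood}
V = 4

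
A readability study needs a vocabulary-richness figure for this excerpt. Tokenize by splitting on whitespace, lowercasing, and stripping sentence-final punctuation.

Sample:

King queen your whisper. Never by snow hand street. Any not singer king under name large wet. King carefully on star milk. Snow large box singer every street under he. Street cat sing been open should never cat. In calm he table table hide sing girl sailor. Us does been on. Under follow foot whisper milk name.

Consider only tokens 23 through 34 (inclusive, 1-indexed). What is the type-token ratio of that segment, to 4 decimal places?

0.9167

Segment tokens 23–34: snow, large, box, singer, every, street, under, he, street, cat, sing, been
Segment N = 12, segment V = 11.
TTR = 11 / 12 = 0.9167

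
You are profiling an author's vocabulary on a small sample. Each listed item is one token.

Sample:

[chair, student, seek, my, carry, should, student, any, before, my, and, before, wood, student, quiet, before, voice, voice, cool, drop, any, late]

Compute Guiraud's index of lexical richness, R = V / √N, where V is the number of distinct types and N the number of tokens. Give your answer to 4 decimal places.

N = 22, V = 15.
√N = 4.690416
R = 15 / 4.690416 = 3.1980

3.1980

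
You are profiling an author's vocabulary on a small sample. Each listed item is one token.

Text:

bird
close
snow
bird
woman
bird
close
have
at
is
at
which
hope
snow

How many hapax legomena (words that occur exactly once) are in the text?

Frequencies: bird:3, close:2, snow:2, at:2, woman:1, have:1, is:1, which:1, hope:1
Hapax (freq=1): have, hope, is, which, woman

5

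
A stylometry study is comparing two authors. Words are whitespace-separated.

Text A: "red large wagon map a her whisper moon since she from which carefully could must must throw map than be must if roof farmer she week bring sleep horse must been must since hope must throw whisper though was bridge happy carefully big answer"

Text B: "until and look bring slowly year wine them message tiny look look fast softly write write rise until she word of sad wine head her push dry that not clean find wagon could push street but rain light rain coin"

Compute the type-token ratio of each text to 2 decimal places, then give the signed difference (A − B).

TTR(A) = 33/44 = 0.75
TTR(B) = 33/40 = 0.83
Difference = 0.75 − 0.83 = -0.08

-0.08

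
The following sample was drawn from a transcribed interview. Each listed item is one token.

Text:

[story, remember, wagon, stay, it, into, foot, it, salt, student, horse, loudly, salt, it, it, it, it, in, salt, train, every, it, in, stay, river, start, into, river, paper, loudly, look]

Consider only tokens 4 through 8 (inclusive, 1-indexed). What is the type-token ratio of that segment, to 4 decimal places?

Segment tokens 4–8: stay, it, into, foot, it
Segment N = 5, segment V = 4.
TTR = 4 / 5 = 0.8000

0.8000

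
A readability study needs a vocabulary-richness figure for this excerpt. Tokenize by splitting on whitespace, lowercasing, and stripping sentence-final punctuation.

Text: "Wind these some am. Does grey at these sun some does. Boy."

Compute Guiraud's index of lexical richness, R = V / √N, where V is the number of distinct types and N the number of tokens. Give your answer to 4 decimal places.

2.5981

N = 12, V = 9.
√N = 3.464102
R = 9 / 3.464102 = 2.5981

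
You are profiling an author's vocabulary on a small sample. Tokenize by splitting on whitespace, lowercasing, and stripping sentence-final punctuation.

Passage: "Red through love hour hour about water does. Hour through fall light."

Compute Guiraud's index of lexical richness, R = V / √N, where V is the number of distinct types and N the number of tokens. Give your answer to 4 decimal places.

N = 12, V = 9.
√N = 3.464102
R = 9 / 3.464102 = 2.5981

2.5981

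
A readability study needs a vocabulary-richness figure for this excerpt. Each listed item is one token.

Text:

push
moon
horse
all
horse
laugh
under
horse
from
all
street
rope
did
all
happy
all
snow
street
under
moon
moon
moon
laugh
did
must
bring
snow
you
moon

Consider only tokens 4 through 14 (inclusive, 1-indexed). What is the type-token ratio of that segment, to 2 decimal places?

Segment tokens 4–14: all, horse, laugh, under, horse, from, all, street, rope, did, all
Segment N = 11, segment V = 8.
TTR = 8 / 11 = 0.73

0.73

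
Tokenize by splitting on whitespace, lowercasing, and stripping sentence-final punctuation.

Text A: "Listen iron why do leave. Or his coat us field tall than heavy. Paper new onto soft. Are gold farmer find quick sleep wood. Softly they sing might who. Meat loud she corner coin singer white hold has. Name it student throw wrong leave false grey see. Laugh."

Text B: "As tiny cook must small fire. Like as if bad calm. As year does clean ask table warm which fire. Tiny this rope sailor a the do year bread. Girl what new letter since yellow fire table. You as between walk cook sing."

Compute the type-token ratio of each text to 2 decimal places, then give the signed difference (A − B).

0.19

TTR(A) = 47/48 = 0.98
TTR(B) = 34/43 = 0.79
Difference = 0.98 − 0.79 = 0.19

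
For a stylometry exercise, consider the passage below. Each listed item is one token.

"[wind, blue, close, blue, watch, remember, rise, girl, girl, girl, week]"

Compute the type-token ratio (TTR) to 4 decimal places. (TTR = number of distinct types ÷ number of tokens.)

0.7273

N = 11 tokens, V = 8 types.
TTR = V / N = 8 / 11 = 0.7273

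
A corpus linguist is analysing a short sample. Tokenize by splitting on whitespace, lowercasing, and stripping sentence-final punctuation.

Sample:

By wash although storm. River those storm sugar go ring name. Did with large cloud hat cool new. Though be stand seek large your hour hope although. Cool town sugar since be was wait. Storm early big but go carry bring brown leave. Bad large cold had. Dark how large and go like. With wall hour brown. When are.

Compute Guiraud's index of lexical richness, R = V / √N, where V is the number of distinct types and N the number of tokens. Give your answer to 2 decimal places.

N = 59, V = 45.
√N = 7.681146
R = 45 / 7.681146 = 5.86

5.86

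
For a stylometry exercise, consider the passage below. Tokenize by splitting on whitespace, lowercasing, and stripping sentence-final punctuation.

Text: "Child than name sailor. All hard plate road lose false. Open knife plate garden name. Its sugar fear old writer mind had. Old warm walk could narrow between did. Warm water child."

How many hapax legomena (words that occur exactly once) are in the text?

Frequencies: child:2, name:2, plate:2, old:2, warm:2, than:1, sailor:1, all:1, hard:1, road:1, lose:1, false:1, open:1, knife:1, garden:1, its:1, sugar:1, fear:1, writer:1, mind:1, … (7 more, each freq 1)
Hapax (freq=1): all, between, could, did, false, fear, garden, had, hard, its, knife, lose, mind, narrow, open, road, sailor, sugar, than, walk, water, writer

22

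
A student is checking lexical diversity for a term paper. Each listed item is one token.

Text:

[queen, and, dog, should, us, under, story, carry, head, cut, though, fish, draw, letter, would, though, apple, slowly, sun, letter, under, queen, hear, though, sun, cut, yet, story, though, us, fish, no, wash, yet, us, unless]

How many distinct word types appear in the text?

23

Distinct types: {and, apple, carry, cut, dog, draw, fish, head, hear, letter, no, queen, should, slowly, story, sun, though, under, unless, us, wash, would, yet}
V = 23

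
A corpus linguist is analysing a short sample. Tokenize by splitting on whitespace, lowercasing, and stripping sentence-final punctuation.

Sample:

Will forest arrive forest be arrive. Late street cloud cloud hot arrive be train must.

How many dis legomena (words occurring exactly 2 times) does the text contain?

Frequencies: arrive:3, forest:2, be:2, cloud:2, will:1, late:1, street:1, hot:1, train:1, must:1
Words with frequency 2: be, cloud, forest

3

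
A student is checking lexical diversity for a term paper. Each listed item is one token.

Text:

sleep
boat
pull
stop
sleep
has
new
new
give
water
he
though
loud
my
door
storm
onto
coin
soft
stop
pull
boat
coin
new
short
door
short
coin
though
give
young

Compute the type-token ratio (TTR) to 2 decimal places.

N = 31 tokens, V = 19 types.
TTR = V / N = 19 / 31 = 0.61

0.61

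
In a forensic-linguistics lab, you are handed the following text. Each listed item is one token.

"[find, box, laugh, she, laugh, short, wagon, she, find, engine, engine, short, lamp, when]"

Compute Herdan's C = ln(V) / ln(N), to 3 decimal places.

0.833

N = 14, V = 9.
ln(V) = 2.197225, ln(N) = 2.639057
C = 2.197225 / 2.639057 = 0.833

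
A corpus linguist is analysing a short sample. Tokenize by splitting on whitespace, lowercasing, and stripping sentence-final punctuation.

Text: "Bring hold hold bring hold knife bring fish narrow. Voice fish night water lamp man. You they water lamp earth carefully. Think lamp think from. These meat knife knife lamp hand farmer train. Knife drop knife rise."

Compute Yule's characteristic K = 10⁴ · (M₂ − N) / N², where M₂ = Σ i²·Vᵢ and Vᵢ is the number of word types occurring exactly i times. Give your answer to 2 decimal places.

365.23

Frequencies: knife:5, lamp:4, bring:3, hold:3, fish:2, water:2, think:2, narrow:1, voice:1, night:1, man:1, you:1, they:1, earth:1, carefully:1, from:1, these:1, meat:1, hand:1, farmer:1, … (3 more, each freq 1)
N = 37. Frequency spectrum: V_1=16, V_2=3, V_3=2, V_4=1, V_5=1
M₂ = 1²·16 + 2²·3 + 3²·2 + 4²·1 + 5²·1 = 87
K = 10000 × (87 − 37) / 37² = 365.23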